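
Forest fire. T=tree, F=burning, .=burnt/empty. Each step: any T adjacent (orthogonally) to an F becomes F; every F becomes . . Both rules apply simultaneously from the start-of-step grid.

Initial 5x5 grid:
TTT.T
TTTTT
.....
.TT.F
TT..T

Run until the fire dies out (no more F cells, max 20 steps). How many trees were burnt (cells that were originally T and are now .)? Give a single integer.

Answer: 1

Derivation:
Step 1: +1 fires, +1 burnt (F count now 1)
Step 2: +0 fires, +1 burnt (F count now 0)
Fire out after step 2
Initially T: 14, now '.': 12
Total burnt (originally-T cells now '.'): 1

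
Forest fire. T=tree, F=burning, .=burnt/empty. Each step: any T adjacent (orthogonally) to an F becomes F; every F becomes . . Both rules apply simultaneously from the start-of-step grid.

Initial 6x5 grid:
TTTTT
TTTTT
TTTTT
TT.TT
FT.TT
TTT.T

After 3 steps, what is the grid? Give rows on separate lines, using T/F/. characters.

Step 1: 3 trees catch fire, 1 burn out
  TTTTT
  TTTTT
  TTTTT
  FT.TT
  .F.TT
  FTT.T
Step 2: 3 trees catch fire, 3 burn out
  TTTTT
  TTTTT
  FTTTT
  .F.TT
  ...TT
  .FT.T
Step 3: 3 trees catch fire, 3 burn out
  TTTTT
  FTTTT
  .FTTT
  ...TT
  ...TT
  ..F.T

TTTTT
FTTTT
.FTTT
...TT
...TT
..F.T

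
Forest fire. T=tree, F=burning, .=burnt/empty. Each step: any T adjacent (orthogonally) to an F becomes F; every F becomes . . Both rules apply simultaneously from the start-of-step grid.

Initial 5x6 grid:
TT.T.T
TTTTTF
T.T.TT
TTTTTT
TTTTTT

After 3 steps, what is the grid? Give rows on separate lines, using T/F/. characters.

Step 1: 3 trees catch fire, 1 burn out
  TT.T.F
  TTTTF.
  T.T.TF
  TTTTTT
  TTTTTT
Step 2: 3 trees catch fire, 3 burn out
  TT.T..
  TTTF..
  T.T.F.
  TTTTTF
  TTTTTT
Step 3: 4 trees catch fire, 3 burn out
  TT.F..
  TTF...
  T.T...
  TTTTF.
  TTTTTF

TT.F..
TTF...
T.T...
TTTTF.
TTTTTF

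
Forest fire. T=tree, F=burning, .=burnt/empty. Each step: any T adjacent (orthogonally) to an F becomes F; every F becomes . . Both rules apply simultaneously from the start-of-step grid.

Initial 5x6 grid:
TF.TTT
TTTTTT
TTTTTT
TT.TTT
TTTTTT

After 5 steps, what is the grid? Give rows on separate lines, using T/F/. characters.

Step 1: 2 trees catch fire, 1 burn out
  F..TTT
  TFTTTT
  TTTTTT
  TT.TTT
  TTTTTT
Step 2: 3 trees catch fire, 2 burn out
  ...TTT
  F.FTTT
  TFTTTT
  TT.TTT
  TTTTTT
Step 3: 4 trees catch fire, 3 burn out
  ...TTT
  ...FTT
  F.FTTT
  TF.TTT
  TTTTTT
Step 4: 5 trees catch fire, 4 burn out
  ...FTT
  ....FT
  ...FTT
  F..TTT
  TFTTTT
Step 5: 6 trees catch fire, 5 burn out
  ....FT
  .....F
  ....FT
  ...FTT
  F.FTTT

....FT
.....F
....FT
...FTT
F.FTTT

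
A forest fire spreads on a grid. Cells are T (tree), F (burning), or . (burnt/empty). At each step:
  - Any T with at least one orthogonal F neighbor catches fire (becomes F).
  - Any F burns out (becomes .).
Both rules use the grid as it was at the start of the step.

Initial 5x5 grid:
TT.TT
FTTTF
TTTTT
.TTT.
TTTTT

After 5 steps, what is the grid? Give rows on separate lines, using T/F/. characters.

Step 1: 6 trees catch fire, 2 burn out
  FT.TF
  .FTF.
  FTTTF
  .TTT.
  TTTTT
Step 2: 5 trees catch fire, 6 burn out
  .F.F.
  ..F..
  .FTF.
  .TTT.
  TTTTT
Step 3: 3 trees catch fire, 5 burn out
  .....
  .....
  ..F..
  .FTF.
  TTTTT
Step 4: 3 trees catch fire, 3 burn out
  .....
  .....
  .....
  ..F..
  TFTFT
Step 5: 3 trees catch fire, 3 burn out
  .....
  .....
  .....
  .....
  F.F.F

.....
.....
.....
.....
F.F.F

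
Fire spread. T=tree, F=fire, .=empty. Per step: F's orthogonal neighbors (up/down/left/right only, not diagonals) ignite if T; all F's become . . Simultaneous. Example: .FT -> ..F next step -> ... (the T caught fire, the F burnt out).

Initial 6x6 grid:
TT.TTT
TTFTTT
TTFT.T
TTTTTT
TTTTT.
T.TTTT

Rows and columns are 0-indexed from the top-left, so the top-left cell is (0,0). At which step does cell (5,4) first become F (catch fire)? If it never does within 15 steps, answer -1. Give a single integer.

Step 1: cell (5,4)='T' (+5 fires, +2 burnt)
Step 2: cell (5,4)='T' (+8 fires, +5 burnt)
Step 3: cell (5,4)='T' (+8 fires, +8 burnt)
Step 4: cell (5,4)='T' (+6 fires, +8 burnt)
Step 5: cell (5,4)='F' (+2 fires, +6 burnt)
  -> target ignites at step 5
Step 6: cell (5,4)='.' (+1 fires, +2 burnt)
Step 7: cell (5,4)='.' (+0 fires, +1 burnt)
  fire out at step 7

5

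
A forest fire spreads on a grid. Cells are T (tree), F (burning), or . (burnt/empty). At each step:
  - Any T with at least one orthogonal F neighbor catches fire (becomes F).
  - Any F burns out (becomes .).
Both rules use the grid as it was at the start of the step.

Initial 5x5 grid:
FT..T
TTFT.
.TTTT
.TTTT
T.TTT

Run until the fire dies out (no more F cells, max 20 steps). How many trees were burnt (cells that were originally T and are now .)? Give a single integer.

Answer: 15

Derivation:
Step 1: +5 fires, +2 burnt (F count now 5)
Step 2: +3 fires, +5 burnt (F count now 3)
Step 3: +4 fires, +3 burnt (F count now 4)
Step 4: +2 fires, +4 burnt (F count now 2)
Step 5: +1 fires, +2 burnt (F count now 1)
Step 6: +0 fires, +1 burnt (F count now 0)
Fire out after step 6
Initially T: 17, now '.': 23
Total burnt (originally-T cells now '.'): 15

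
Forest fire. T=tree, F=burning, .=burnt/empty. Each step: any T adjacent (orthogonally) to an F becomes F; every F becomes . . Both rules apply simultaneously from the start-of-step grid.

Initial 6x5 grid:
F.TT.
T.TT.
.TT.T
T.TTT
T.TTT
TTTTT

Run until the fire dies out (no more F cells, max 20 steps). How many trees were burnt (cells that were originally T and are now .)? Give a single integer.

Answer: 1

Derivation:
Step 1: +1 fires, +1 burnt (F count now 1)
Step 2: +0 fires, +1 burnt (F count now 0)
Fire out after step 2
Initially T: 21, now '.': 10
Total burnt (originally-T cells now '.'): 1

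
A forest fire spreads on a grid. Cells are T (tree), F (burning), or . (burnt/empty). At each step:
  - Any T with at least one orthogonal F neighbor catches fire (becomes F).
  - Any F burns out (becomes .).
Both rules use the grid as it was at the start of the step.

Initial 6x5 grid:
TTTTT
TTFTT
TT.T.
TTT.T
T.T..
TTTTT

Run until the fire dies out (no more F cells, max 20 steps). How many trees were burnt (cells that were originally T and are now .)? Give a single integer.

Answer: 22

Derivation:
Step 1: +3 fires, +1 burnt (F count now 3)
Step 2: +6 fires, +3 burnt (F count now 6)
Step 3: +4 fires, +6 burnt (F count now 4)
Step 4: +2 fires, +4 burnt (F count now 2)
Step 5: +2 fires, +2 burnt (F count now 2)
Step 6: +2 fires, +2 burnt (F count now 2)
Step 7: +2 fires, +2 burnt (F count now 2)
Step 8: +1 fires, +2 burnt (F count now 1)
Step 9: +0 fires, +1 burnt (F count now 0)
Fire out after step 9
Initially T: 23, now '.': 29
Total burnt (originally-T cells now '.'): 22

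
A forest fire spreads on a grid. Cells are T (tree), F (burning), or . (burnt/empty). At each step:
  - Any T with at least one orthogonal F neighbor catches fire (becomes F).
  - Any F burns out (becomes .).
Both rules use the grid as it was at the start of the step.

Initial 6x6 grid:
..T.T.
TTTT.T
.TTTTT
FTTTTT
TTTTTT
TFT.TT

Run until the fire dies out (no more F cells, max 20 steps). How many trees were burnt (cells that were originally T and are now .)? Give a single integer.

Answer: 26

Derivation:
Step 1: +5 fires, +2 burnt (F count now 5)
Step 2: +3 fires, +5 burnt (F count now 3)
Step 3: +4 fires, +3 burnt (F count now 4)
Step 4: +5 fires, +4 burnt (F count now 5)
Step 5: +6 fires, +5 burnt (F count now 6)
Step 6: +2 fires, +6 burnt (F count now 2)
Step 7: +1 fires, +2 burnt (F count now 1)
Step 8: +0 fires, +1 burnt (F count now 0)
Fire out after step 8
Initially T: 27, now '.': 35
Total burnt (originally-T cells now '.'): 26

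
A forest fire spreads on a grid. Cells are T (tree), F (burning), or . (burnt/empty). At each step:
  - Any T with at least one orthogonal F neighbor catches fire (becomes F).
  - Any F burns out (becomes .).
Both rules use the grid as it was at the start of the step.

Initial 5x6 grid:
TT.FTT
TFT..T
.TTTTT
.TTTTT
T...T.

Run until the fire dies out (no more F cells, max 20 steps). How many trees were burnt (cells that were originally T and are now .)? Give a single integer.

Answer: 18

Derivation:
Step 1: +5 fires, +2 burnt (F count now 5)
Step 2: +4 fires, +5 burnt (F count now 4)
Step 3: +3 fires, +4 burnt (F count now 3)
Step 4: +3 fires, +3 burnt (F count now 3)
Step 5: +2 fires, +3 burnt (F count now 2)
Step 6: +1 fires, +2 burnt (F count now 1)
Step 7: +0 fires, +1 burnt (F count now 0)
Fire out after step 7
Initially T: 19, now '.': 29
Total burnt (originally-T cells now '.'): 18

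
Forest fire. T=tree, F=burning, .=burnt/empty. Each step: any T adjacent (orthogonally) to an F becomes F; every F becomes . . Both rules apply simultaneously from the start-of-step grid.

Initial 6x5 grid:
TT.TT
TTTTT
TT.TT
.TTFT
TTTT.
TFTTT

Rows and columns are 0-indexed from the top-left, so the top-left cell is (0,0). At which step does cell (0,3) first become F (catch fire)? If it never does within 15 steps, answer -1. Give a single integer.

Step 1: cell (0,3)='T' (+7 fires, +2 burnt)
Step 2: cell (0,3)='T' (+6 fires, +7 burnt)
Step 3: cell (0,3)='F' (+5 fires, +6 burnt)
  -> target ignites at step 3
Step 4: cell (0,3)='.' (+3 fires, +5 burnt)
Step 5: cell (0,3)='.' (+2 fires, +3 burnt)
Step 6: cell (0,3)='.' (+1 fires, +2 burnt)
Step 7: cell (0,3)='.' (+0 fires, +1 burnt)
  fire out at step 7

3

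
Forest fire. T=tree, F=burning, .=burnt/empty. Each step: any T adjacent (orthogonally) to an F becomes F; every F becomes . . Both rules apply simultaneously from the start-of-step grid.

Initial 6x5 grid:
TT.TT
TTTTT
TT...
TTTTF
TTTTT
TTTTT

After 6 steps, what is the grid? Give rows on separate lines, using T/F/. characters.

Step 1: 2 trees catch fire, 1 burn out
  TT.TT
  TTTTT
  TT...
  TTTF.
  TTTTF
  TTTTT
Step 2: 3 trees catch fire, 2 burn out
  TT.TT
  TTTTT
  TT...
  TTF..
  TTTF.
  TTTTF
Step 3: 3 trees catch fire, 3 burn out
  TT.TT
  TTTTT
  TT...
  TF...
  TTF..
  TTTF.
Step 4: 4 trees catch fire, 3 burn out
  TT.TT
  TTTTT
  TF...
  F....
  TF...
  TTF..
Step 5: 4 trees catch fire, 4 burn out
  TT.TT
  TFTTT
  F....
  .....
  F....
  TF...
Step 6: 4 trees catch fire, 4 burn out
  TF.TT
  F.FTT
  .....
  .....
  .....
  F....

TF.TT
F.FTT
.....
.....
.....
F....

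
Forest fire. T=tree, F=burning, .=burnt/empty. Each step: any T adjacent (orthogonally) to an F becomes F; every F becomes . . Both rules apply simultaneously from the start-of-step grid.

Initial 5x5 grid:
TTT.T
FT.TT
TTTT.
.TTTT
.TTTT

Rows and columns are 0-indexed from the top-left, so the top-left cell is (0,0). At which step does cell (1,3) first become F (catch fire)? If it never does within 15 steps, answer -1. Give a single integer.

Step 1: cell (1,3)='T' (+3 fires, +1 burnt)
Step 2: cell (1,3)='T' (+2 fires, +3 burnt)
Step 3: cell (1,3)='T' (+3 fires, +2 burnt)
Step 4: cell (1,3)='T' (+3 fires, +3 burnt)
Step 5: cell (1,3)='F' (+3 fires, +3 burnt)
  -> target ignites at step 5
Step 6: cell (1,3)='.' (+3 fires, +3 burnt)
Step 7: cell (1,3)='.' (+2 fires, +3 burnt)
Step 8: cell (1,3)='.' (+0 fires, +2 burnt)
  fire out at step 8

5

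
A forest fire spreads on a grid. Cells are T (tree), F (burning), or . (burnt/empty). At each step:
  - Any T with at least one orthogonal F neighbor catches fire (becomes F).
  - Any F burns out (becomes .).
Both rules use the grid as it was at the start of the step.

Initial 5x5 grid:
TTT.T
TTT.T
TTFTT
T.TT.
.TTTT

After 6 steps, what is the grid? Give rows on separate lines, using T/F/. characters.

Step 1: 4 trees catch fire, 1 burn out
  TTT.T
  TTF.T
  TF.FT
  T.FT.
  .TTTT
Step 2: 6 trees catch fire, 4 burn out
  TTF.T
  TF..T
  F...F
  T..F.
  .TFTT
Step 3: 6 trees catch fire, 6 burn out
  TF..T
  F...F
  .....
  F....
  .F.FT
Step 4: 3 trees catch fire, 6 burn out
  F...F
  .....
  .....
  .....
  ....F
Step 5: 0 trees catch fire, 3 burn out
  .....
  .....
  .....
  .....
  .....
Step 6: 0 trees catch fire, 0 burn out
  .....
  .....
  .....
  .....
  .....

.....
.....
.....
.....
.....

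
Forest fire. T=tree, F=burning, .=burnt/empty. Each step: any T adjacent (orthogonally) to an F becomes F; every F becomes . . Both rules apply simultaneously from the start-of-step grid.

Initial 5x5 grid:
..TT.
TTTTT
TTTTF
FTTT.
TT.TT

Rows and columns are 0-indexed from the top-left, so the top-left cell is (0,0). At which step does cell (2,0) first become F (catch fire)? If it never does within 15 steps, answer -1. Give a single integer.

Step 1: cell (2,0)='F' (+5 fires, +2 burnt)
  -> target ignites at step 1
Step 2: cell (2,0)='.' (+7 fires, +5 burnt)
Step 3: cell (2,0)='.' (+4 fires, +7 burnt)
Step 4: cell (2,0)='.' (+2 fires, +4 burnt)
Step 5: cell (2,0)='.' (+0 fires, +2 burnt)
  fire out at step 5

1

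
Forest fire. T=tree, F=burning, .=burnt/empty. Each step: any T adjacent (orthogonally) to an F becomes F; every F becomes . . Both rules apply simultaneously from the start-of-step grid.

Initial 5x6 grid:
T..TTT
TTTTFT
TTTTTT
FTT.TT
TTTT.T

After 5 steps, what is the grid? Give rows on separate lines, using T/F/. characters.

Step 1: 7 trees catch fire, 2 burn out
  T..TFT
  TTTF.F
  FTTTFT
  .FT.TT
  FTTT.T
Step 2: 10 trees catch fire, 7 burn out
  T..F.F
  FTF...
  .FTF.F
  ..F.FT
  .FTT.T
Step 3: 5 trees catch fire, 10 burn out
  F.....
  .F....
  ..F...
  .....F
  ..FT.T
Step 4: 2 trees catch fire, 5 burn out
  ......
  ......
  ......
  ......
  ...F.F
Step 5: 0 trees catch fire, 2 burn out
  ......
  ......
  ......
  ......
  ......

......
......
......
......
......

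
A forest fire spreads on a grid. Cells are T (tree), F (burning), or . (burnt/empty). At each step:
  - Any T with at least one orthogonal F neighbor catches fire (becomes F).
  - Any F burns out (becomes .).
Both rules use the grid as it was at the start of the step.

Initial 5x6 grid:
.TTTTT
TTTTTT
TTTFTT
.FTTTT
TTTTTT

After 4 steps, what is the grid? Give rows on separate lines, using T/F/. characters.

Step 1: 7 trees catch fire, 2 burn out
  .TTTTT
  TTTFTT
  TFF.FT
  ..FFTT
  TFTTTT
Step 2: 10 trees catch fire, 7 burn out
  .TTFTT
  TFF.FT
  F....F
  ....FT
  F.FFTT
Step 3: 7 trees catch fire, 10 burn out
  .FF.FT
  F....F
  ......
  .....F
  ....FT
Step 4: 2 trees catch fire, 7 burn out
  .....F
  ......
  ......
  ......
  .....F

.....F
......
......
......
.....F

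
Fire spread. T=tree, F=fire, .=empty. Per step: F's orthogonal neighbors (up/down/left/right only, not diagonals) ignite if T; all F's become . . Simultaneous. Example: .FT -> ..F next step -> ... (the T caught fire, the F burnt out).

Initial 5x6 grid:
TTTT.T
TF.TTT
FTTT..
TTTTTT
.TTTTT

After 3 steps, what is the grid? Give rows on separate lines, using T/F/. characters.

Step 1: 4 trees catch fire, 2 burn out
  TFTT.T
  F..TTT
  .FTT..
  FTTTTT
  .TTTTT
Step 2: 4 trees catch fire, 4 burn out
  F.FT.T
  ...TTT
  ..FT..
  .FTTTT
  .TTTTT
Step 3: 4 trees catch fire, 4 burn out
  ...F.T
  ...TTT
  ...F..
  ..FTTT
  .FTTTT

...F.T
...TTT
...F..
..FTTT
.FTTTT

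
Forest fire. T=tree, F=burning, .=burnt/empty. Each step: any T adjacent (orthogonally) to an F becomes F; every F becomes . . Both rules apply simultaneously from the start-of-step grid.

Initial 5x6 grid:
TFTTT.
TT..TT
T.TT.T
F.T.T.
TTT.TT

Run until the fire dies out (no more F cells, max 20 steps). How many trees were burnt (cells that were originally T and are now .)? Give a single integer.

Step 1: +5 fires, +2 burnt (F count now 5)
Step 2: +3 fires, +5 burnt (F count now 3)
Step 3: +2 fires, +3 burnt (F count now 2)
Step 4: +2 fires, +2 burnt (F count now 2)
Step 5: +2 fires, +2 burnt (F count now 2)
Step 6: +2 fires, +2 burnt (F count now 2)
Step 7: +0 fires, +2 burnt (F count now 0)
Fire out after step 7
Initially T: 19, now '.': 27
Total burnt (originally-T cells now '.'): 16

Answer: 16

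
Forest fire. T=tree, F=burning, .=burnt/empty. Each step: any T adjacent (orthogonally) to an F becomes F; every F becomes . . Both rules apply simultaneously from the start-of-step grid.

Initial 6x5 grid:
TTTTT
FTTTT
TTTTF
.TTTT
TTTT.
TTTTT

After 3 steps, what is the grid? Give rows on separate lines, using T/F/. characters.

Step 1: 6 trees catch fire, 2 burn out
  FTTTT
  .FTTF
  FTTF.
  .TTTF
  TTTT.
  TTTTT
Step 2: 7 trees catch fire, 6 burn out
  .FTTF
  ..FF.
  .FF..
  .TTF.
  TTTT.
  TTTTT
Step 3: 5 trees catch fire, 7 burn out
  ..FF.
  .....
  .....
  .FF..
  TTTF.
  TTTTT

..FF.
.....
.....
.FF..
TTTF.
TTTTT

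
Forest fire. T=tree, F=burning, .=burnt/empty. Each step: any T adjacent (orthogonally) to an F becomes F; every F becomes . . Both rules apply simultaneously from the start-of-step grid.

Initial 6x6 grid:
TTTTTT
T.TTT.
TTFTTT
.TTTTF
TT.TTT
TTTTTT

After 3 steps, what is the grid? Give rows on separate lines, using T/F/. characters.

Step 1: 7 trees catch fire, 2 burn out
  TTTTTT
  T.FTT.
  TF.FTF
  .TFTF.
  TT.TTF
  TTTTTT
Step 2: 8 trees catch fire, 7 burn out
  TTFTTT
  T..FT.
  F...F.
  .F.F..
  TT.TF.
  TTTTTF
Step 3: 7 trees catch fire, 8 burn out
  TF.FTT
  F...F.
  ......
  ......
  TF.F..
  TTTTF.

TF.FTT
F...F.
......
......
TF.F..
TTTTF.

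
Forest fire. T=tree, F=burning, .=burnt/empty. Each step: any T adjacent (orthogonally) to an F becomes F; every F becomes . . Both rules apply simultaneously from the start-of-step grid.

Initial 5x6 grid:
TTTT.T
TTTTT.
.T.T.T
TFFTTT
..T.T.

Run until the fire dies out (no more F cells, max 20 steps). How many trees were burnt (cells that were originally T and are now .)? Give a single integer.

Answer: 18

Derivation:
Step 1: +4 fires, +2 burnt (F count now 4)
Step 2: +3 fires, +4 burnt (F count now 3)
Step 3: +6 fires, +3 burnt (F count now 6)
Step 4: +5 fires, +6 burnt (F count now 5)
Step 5: +0 fires, +5 burnt (F count now 0)
Fire out after step 5
Initially T: 19, now '.': 29
Total burnt (originally-T cells now '.'): 18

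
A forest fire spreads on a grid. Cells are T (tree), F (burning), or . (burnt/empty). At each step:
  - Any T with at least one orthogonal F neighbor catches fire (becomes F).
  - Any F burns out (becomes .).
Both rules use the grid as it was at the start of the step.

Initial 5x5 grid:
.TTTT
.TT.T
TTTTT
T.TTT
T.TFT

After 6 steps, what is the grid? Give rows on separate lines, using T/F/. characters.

Step 1: 3 trees catch fire, 1 burn out
  .TTTT
  .TT.T
  TTTTT
  T.TFT
  T.F.F
Step 2: 3 trees catch fire, 3 burn out
  .TTTT
  .TT.T
  TTTFT
  T.F.F
  T....
Step 3: 2 trees catch fire, 3 burn out
  .TTTT
  .TT.T
  TTF.F
  T....
  T....
Step 4: 3 trees catch fire, 2 burn out
  .TTTT
  .TF.F
  TF...
  T....
  T....
Step 5: 4 trees catch fire, 3 burn out
  .TFTF
  .F...
  F....
  T....
  T....
Step 6: 3 trees catch fire, 4 burn out
  .F.F.
  .....
  .....
  F....
  T....

.F.F.
.....
.....
F....
T....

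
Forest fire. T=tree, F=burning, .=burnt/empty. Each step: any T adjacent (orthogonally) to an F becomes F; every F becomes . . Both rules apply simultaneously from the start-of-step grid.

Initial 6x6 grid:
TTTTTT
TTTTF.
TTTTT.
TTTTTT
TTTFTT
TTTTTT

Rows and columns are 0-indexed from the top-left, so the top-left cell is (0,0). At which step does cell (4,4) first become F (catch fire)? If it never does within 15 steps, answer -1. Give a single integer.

Step 1: cell (4,4)='F' (+7 fires, +2 burnt)
  -> target ignites at step 1
Step 2: cell (4,4)='.' (+10 fires, +7 burnt)
Step 3: cell (4,4)='.' (+8 fires, +10 burnt)
Step 4: cell (4,4)='.' (+5 fires, +8 burnt)
Step 5: cell (4,4)='.' (+2 fires, +5 burnt)
Step 6: cell (4,4)='.' (+0 fires, +2 burnt)
  fire out at step 6

1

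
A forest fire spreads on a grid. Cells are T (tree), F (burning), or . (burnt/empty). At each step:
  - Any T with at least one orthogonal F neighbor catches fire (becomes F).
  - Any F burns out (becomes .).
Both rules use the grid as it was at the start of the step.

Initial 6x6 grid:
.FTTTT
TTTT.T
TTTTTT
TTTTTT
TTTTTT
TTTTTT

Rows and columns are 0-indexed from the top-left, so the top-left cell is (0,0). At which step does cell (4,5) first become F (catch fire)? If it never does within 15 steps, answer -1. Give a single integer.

Step 1: cell (4,5)='T' (+2 fires, +1 burnt)
Step 2: cell (4,5)='T' (+4 fires, +2 burnt)
Step 3: cell (4,5)='T' (+5 fires, +4 burnt)
Step 4: cell (4,5)='T' (+5 fires, +5 burnt)
Step 5: cell (4,5)='T' (+6 fires, +5 burnt)
Step 6: cell (4,5)='T' (+5 fires, +6 burnt)
Step 7: cell (4,5)='T' (+3 fires, +5 burnt)
Step 8: cell (4,5)='F' (+2 fires, +3 burnt)
  -> target ignites at step 8
Step 9: cell (4,5)='.' (+1 fires, +2 burnt)
Step 10: cell (4,5)='.' (+0 fires, +1 burnt)
  fire out at step 10

8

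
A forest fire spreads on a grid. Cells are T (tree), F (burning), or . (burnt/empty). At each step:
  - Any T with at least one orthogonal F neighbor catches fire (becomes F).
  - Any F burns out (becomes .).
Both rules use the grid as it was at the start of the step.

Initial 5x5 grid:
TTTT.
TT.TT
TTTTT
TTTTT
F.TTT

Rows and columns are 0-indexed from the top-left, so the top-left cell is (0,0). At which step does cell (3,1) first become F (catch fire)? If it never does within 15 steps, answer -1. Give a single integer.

Step 1: cell (3,1)='T' (+1 fires, +1 burnt)
Step 2: cell (3,1)='F' (+2 fires, +1 burnt)
  -> target ignites at step 2
Step 3: cell (3,1)='.' (+3 fires, +2 burnt)
Step 4: cell (3,1)='.' (+5 fires, +3 burnt)
Step 5: cell (3,1)='.' (+4 fires, +5 burnt)
Step 6: cell (3,1)='.' (+4 fires, +4 burnt)
Step 7: cell (3,1)='.' (+2 fires, +4 burnt)
Step 8: cell (3,1)='.' (+0 fires, +2 burnt)
  fire out at step 8

2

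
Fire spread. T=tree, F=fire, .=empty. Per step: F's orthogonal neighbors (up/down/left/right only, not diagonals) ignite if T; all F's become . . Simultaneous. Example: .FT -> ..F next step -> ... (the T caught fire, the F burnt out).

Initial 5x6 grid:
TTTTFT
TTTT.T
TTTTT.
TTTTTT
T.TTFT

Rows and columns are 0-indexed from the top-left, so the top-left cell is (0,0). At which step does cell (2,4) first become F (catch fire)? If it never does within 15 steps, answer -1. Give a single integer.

Step 1: cell (2,4)='T' (+5 fires, +2 burnt)
Step 2: cell (2,4)='F' (+7 fires, +5 burnt)
  -> target ignites at step 2
Step 3: cell (2,4)='.' (+4 fires, +7 burnt)
Step 4: cell (2,4)='.' (+4 fires, +4 burnt)
Step 5: cell (2,4)='.' (+3 fires, +4 burnt)
Step 6: cell (2,4)='.' (+2 fires, +3 burnt)
Step 7: cell (2,4)='.' (+0 fires, +2 burnt)
  fire out at step 7

2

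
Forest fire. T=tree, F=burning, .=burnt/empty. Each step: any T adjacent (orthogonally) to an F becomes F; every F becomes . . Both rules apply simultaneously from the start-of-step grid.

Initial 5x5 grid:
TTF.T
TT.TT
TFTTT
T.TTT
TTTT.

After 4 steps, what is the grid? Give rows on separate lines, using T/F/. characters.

Step 1: 4 trees catch fire, 2 burn out
  TF..T
  TF.TT
  F.FTT
  T.TTT
  TTTT.
Step 2: 5 trees catch fire, 4 burn out
  F...T
  F..TT
  ...FT
  F.FTT
  TTTT.
Step 3: 5 trees catch fire, 5 burn out
  ....T
  ...FT
  ....F
  ...FT
  FTFT.
Step 4: 4 trees catch fire, 5 burn out
  ....T
  ....F
  .....
  ....F
  .F.F.

....T
....F
.....
....F
.F.F.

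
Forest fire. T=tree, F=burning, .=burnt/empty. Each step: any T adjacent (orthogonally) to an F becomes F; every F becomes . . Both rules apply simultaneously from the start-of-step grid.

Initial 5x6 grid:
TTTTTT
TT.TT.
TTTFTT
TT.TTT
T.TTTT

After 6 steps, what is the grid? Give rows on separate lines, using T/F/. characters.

Step 1: 4 trees catch fire, 1 burn out
  TTTTTT
  TT.FT.
  TTF.FT
  TT.FTT
  T.TTTT
Step 2: 6 trees catch fire, 4 burn out
  TTTFTT
  TT..F.
  TF...F
  TT..FT
  T.TFTT
Step 3: 8 trees catch fire, 6 burn out
  TTF.FT
  TF....
  F.....
  TF...F
  T.F.FT
Step 4: 5 trees catch fire, 8 burn out
  TF...F
  F.....
  ......
  F.....
  T....F
Step 5: 2 trees catch fire, 5 burn out
  F.....
  ......
  ......
  ......
  F.....
Step 6: 0 trees catch fire, 2 burn out
  ......
  ......
  ......
  ......
  ......

......
......
......
......
......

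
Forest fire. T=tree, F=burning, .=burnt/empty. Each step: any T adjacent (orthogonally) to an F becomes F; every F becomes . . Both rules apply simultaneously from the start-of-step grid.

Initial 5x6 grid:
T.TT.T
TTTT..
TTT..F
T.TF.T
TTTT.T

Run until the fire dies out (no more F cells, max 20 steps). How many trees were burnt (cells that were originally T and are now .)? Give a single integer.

Step 1: +3 fires, +2 burnt (F count now 3)
Step 2: +3 fires, +3 burnt (F count now 3)
Step 3: +3 fires, +3 burnt (F count now 3)
Step 4: +5 fires, +3 burnt (F count now 5)
Step 5: +3 fires, +5 burnt (F count now 3)
Step 6: +1 fires, +3 burnt (F count now 1)
Step 7: +0 fires, +1 burnt (F count now 0)
Fire out after step 7
Initially T: 19, now '.': 29
Total burnt (originally-T cells now '.'): 18

Answer: 18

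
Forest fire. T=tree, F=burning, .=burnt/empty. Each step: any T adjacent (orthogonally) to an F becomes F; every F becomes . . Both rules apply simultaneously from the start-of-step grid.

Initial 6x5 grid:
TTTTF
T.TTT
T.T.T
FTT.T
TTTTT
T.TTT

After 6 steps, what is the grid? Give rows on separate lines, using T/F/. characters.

Step 1: 5 trees catch fire, 2 burn out
  TTTF.
  T.TTF
  F.T.T
  .FT.T
  FTTTT
  T.TTT
Step 2: 7 trees catch fire, 5 burn out
  TTF..
  F.TF.
  ..T.F
  ..F.T
  .FTTT
  F.TTT
Step 3: 6 trees catch fire, 7 burn out
  FF...
  ..F..
  ..F..
  ....F
  ..FTT
  ..TTT
Step 4: 3 trees catch fire, 6 burn out
  .....
  .....
  .....
  .....
  ...FF
  ..FTT
Step 5: 2 trees catch fire, 3 burn out
  .....
  .....
  .....
  .....
  .....
  ...FF
Step 6: 0 trees catch fire, 2 burn out
  .....
  .....
  .....
  .....
  .....
  .....

.....
.....
.....
.....
.....
.....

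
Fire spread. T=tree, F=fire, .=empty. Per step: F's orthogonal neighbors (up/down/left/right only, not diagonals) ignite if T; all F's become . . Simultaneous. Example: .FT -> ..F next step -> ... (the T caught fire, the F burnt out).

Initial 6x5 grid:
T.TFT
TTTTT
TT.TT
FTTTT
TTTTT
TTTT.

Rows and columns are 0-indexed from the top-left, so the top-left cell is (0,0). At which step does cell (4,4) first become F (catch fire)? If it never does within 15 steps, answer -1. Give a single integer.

Step 1: cell (4,4)='T' (+6 fires, +2 burnt)
Step 2: cell (4,4)='T' (+8 fires, +6 burnt)
Step 3: cell (4,4)='T' (+6 fires, +8 burnt)
Step 4: cell (4,4)='T' (+3 fires, +6 burnt)
Step 5: cell (4,4)='F' (+2 fires, +3 burnt)
  -> target ignites at step 5
Step 6: cell (4,4)='.' (+0 fires, +2 burnt)
  fire out at step 6

5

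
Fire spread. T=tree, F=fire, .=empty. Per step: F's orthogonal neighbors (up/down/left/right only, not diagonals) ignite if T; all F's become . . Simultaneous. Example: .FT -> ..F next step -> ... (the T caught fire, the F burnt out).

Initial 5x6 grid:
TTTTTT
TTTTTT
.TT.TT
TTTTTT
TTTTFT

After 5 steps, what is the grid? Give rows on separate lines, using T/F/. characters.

Step 1: 3 trees catch fire, 1 burn out
  TTTTTT
  TTTTTT
  .TT.TT
  TTTTFT
  TTTF.F
Step 2: 4 trees catch fire, 3 burn out
  TTTTTT
  TTTTTT
  .TT.FT
  TTTF.F
  TTF...
Step 3: 4 trees catch fire, 4 burn out
  TTTTTT
  TTTTFT
  .TT..F
  TTF...
  TF....
Step 4: 6 trees catch fire, 4 burn out
  TTTTFT
  TTTF.F
  .TF...
  TF....
  F.....
Step 5: 5 trees catch fire, 6 burn out
  TTTF.F
  TTF...
  .F....
  F.....
  ......

TTTF.F
TTF...
.F....
F.....
......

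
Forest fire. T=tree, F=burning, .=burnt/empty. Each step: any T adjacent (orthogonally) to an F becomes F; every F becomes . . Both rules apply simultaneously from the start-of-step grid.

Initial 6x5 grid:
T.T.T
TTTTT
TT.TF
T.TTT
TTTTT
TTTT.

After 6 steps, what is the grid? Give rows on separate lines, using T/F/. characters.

Step 1: 3 trees catch fire, 1 burn out
  T.T.T
  TTTTF
  TT.F.
  T.TTF
  TTTTT
  TTTT.
Step 2: 4 trees catch fire, 3 burn out
  T.T.F
  TTTF.
  TT...
  T.TF.
  TTTTF
  TTTT.
Step 3: 3 trees catch fire, 4 burn out
  T.T..
  TTF..
  TT...
  T.F..
  TTTF.
  TTTT.
Step 4: 4 trees catch fire, 3 burn out
  T.F..
  TF...
  TT...
  T....
  TTF..
  TTTF.
Step 5: 4 trees catch fire, 4 burn out
  T....
  F....
  TF...
  T....
  TF...
  TTF..
Step 6: 4 trees catch fire, 4 burn out
  F....
  .....
  F....
  T....
  F....
  TF...

F....
.....
F....
T....
F....
TF...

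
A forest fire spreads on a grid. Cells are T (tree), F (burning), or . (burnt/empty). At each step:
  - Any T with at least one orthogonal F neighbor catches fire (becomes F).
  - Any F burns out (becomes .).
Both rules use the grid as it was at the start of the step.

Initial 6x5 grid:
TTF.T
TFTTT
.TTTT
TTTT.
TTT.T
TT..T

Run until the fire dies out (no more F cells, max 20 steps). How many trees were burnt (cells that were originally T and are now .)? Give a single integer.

Answer: 20

Derivation:
Step 1: +4 fires, +2 burnt (F count now 4)
Step 2: +4 fires, +4 burnt (F count now 4)
Step 3: +5 fires, +4 burnt (F count now 5)
Step 4: +6 fires, +5 burnt (F count now 6)
Step 5: +1 fires, +6 burnt (F count now 1)
Step 6: +0 fires, +1 burnt (F count now 0)
Fire out after step 6
Initially T: 22, now '.': 28
Total burnt (originally-T cells now '.'): 20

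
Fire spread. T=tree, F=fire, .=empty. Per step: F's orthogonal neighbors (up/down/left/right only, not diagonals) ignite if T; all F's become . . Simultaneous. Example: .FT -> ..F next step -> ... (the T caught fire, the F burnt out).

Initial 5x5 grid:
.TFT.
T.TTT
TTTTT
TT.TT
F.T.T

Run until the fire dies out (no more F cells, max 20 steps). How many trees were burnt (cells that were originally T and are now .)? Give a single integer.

Step 1: +4 fires, +2 burnt (F count now 4)
Step 2: +4 fires, +4 burnt (F count now 4)
Step 3: +4 fires, +4 burnt (F count now 4)
Step 4: +2 fires, +4 burnt (F count now 2)
Step 5: +1 fires, +2 burnt (F count now 1)
Step 6: +1 fires, +1 burnt (F count now 1)
Step 7: +0 fires, +1 burnt (F count now 0)
Fire out after step 7
Initially T: 17, now '.': 24
Total burnt (originally-T cells now '.'): 16

Answer: 16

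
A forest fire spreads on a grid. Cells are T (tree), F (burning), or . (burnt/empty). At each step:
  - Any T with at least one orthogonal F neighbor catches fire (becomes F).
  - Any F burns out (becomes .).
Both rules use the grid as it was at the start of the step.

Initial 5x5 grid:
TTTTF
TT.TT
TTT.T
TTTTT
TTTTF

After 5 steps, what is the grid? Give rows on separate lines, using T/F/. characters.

Step 1: 4 trees catch fire, 2 burn out
  TTTF.
  TT.TF
  TTT.T
  TTTTF
  TTTF.
Step 2: 5 trees catch fire, 4 burn out
  TTF..
  TT.F.
  TTT.F
  TTTF.
  TTF..
Step 3: 3 trees catch fire, 5 burn out
  TF...
  TT...
  TTT..
  TTF..
  TF...
Step 4: 5 trees catch fire, 3 burn out
  F....
  TF...
  TTF..
  TF...
  F....
Step 5: 3 trees catch fire, 5 burn out
  .....
  F....
  TF...
  F....
  .....

.....
F....
TF...
F....
.....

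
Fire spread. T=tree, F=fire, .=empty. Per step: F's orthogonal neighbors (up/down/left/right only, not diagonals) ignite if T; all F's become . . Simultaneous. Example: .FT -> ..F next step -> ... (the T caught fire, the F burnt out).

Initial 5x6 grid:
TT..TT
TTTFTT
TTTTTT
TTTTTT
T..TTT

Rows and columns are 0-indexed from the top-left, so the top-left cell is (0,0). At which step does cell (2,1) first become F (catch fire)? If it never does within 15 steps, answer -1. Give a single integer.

Step 1: cell (2,1)='T' (+3 fires, +1 burnt)
Step 2: cell (2,1)='T' (+6 fires, +3 burnt)
Step 3: cell (2,1)='F' (+8 fires, +6 burnt)
  -> target ignites at step 3
Step 4: cell (2,1)='.' (+5 fires, +8 burnt)
Step 5: cell (2,1)='.' (+2 fires, +5 burnt)
Step 6: cell (2,1)='.' (+1 fires, +2 burnt)
Step 7: cell (2,1)='.' (+0 fires, +1 burnt)
  fire out at step 7

3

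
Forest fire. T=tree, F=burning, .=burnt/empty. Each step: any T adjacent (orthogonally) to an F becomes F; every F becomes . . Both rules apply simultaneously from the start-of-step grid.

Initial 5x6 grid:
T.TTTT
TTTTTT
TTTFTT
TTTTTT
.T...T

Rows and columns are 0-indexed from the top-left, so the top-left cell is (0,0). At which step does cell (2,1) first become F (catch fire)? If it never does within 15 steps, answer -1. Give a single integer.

Step 1: cell (2,1)='T' (+4 fires, +1 burnt)
Step 2: cell (2,1)='F' (+7 fires, +4 burnt)
  -> target ignites at step 2
Step 3: cell (2,1)='.' (+7 fires, +7 burnt)
Step 4: cell (2,1)='.' (+5 fires, +7 burnt)
Step 5: cell (2,1)='.' (+1 fires, +5 burnt)
Step 6: cell (2,1)='.' (+0 fires, +1 burnt)
  fire out at step 6

2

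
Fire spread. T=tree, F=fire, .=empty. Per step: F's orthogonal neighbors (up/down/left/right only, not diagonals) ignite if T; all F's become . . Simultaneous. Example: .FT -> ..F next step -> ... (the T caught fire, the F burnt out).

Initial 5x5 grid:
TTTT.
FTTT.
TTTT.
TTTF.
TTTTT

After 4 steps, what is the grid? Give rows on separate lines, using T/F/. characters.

Step 1: 6 trees catch fire, 2 burn out
  FTTT.
  .FTT.
  FTTF.
  TTF..
  TTTFT
Step 2: 9 trees catch fire, 6 burn out
  .FTT.
  ..FF.
  .FF..
  FF...
  TTF.F
Step 3: 4 trees catch fire, 9 burn out
  ..FF.
  .....
  .....
  .....
  FF...
Step 4: 0 trees catch fire, 4 burn out
  .....
  .....
  .....
  .....
  .....

.....
.....
.....
.....
.....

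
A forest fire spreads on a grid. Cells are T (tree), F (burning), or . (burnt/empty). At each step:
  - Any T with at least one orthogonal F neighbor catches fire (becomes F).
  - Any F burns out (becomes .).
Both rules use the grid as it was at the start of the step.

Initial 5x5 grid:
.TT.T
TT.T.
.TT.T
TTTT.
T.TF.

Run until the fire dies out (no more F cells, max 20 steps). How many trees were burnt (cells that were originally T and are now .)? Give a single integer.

Answer: 12

Derivation:
Step 1: +2 fires, +1 burnt (F count now 2)
Step 2: +1 fires, +2 burnt (F count now 1)
Step 3: +2 fires, +1 burnt (F count now 2)
Step 4: +2 fires, +2 burnt (F count now 2)
Step 5: +2 fires, +2 burnt (F count now 2)
Step 6: +2 fires, +2 burnt (F count now 2)
Step 7: +1 fires, +2 burnt (F count now 1)
Step 8: +0 fires, +1 burnt (F count now 0)
Fire out after step 8
Initially T: 15, now '.': 22
Total burnt (originally-T cells now '.'): 12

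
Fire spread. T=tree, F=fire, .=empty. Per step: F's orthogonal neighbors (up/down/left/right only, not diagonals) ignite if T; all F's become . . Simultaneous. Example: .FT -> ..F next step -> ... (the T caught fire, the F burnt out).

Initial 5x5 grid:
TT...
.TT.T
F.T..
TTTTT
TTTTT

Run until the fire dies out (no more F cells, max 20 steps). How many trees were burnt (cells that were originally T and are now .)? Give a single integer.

Answer: 15

Derivation:
Step 1: +1 fires, +1 burnt (F count now 1)
Step 2: +2 fires, +1 burnt (F count now 2)
Step 3: +2 fires, +2 burnt (F count now 2)
Step 4: +3 fires, +2 burnt (F count now 3)
Step 5: +3 fires, +3 burnt (F count now 3)
Step 6: +2 fires, +3 burnt (F count now 2)
Step 7: +1 fires, +2 burnt (F count now 1)
Step 8: +1 fires, +1 burnt (F count now 1)
Step 9: +0 fires, +1 burnt (F count now 0)
Fire out after step 9
Initially T: 16, now '.': 24
Total burnt (originally-T cells now '.'): 15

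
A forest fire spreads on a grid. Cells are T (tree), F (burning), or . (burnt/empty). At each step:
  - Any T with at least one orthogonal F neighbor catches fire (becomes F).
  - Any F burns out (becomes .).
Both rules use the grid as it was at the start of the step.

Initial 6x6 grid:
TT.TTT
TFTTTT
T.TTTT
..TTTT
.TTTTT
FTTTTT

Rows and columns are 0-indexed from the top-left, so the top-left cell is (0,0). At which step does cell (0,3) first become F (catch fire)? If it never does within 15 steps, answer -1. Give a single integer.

Step 1: cell (0,3)='T' (+4 fires, +2 burnt)
Step 2: cell (0,3)='T' (+6 fires, +4 burnt)
Step 3: cell (0,3)='F' (+6 fires, +6 burnt)
  -> target ignites at step 3
Step 4: cell (0,3)='.' (+6 fires, +6 burnt)
Step 5: cell (0,3)='.' (+5 fires, +6 burnt)
Step 6: cell (0,3)='.' (+2 fires, +5 burnt)
Step 7: cell (0,3)='.' (+0 fires, +2 burnt)
  fire out at step 7

3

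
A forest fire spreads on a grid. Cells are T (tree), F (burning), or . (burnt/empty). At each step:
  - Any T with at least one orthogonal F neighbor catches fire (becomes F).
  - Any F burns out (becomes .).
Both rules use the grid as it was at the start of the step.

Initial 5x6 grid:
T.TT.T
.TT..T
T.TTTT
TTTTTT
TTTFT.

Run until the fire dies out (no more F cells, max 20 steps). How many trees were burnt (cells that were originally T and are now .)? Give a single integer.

Step 1: +3 fires, +1 burnt (F count now 3)
Step 2: +4 fires, +3 burnt (F count now 4)
Step 3: +5 fires, +4 burnt (F count now 5)
Step 4: +3 fires, +5 burnt (F count now 3)
Step 5: +4 fires, +3 burnt (F count now 4)
Step 6: +2 fires, +4 burnt (F count now 2)
Step 7: +0 fires, +2 burnt (F count now 0)
Fire out after step 7
Initially T: 22, now '.': 29
Total burnt (originally-T cells now '.'): 21

Answer: 21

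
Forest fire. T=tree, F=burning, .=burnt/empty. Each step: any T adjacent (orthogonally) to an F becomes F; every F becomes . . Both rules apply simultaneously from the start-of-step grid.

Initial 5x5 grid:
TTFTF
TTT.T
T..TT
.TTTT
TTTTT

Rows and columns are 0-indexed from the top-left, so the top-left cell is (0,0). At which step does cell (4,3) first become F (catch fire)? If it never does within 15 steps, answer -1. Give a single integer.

Step 1: cell (4,3)='T' (+4 fires, +2 burnt)
Step 2: cell (4,3)='T' (+3 fires, +4 burnt)
Step 3: cell (4,3)='T' (+3 fires, +3 burnt)
Step 4: cell (4,3)='T' (+3 fires, +3 burnt)
Step 5: cell (4,3)='F' (+2 fires, +3 burnt)
  -> target ignites at step 5
Step 6: cell (4,3)='.' (+2 fires, +2 burnt)
Step 7: cell (4,3)='.' (+1 fires, +2 burnt)
Step 8: cell (4,3)='.' (+1 fires, +1 burnt)
Step 9: cell (4,3)='.' (+0 fires, +1 burnt)
  fire out at step 9

5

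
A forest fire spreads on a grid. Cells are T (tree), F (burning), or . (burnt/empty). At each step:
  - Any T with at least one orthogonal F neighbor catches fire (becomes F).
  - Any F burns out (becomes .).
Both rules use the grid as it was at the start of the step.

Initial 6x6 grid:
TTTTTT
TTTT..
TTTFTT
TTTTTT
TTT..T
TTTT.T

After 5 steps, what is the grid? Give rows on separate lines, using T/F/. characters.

Step 1: 4 trees catch fire, 1 burn out
  TTTTTT
  TTTF..
  TTF.FT
  TTTFTT
  TTT..T
  TTTT.T
Step 2: 6 trees catch fire, 4 burn out
  TTTFTT
  TTF...
  TF...F
  TTF.FT
  TTT..T
  TTTT.T
Step 3: 7 trees catch fire, 6 burn out
  TTF.FT
  TF....
  F.....
  TF...F
  TTF..T
  TTTT.T
Step 4: 7 trees catch fire, 7 burn out
  TF...F
  F.....
  ......
  F.....
  TF...F
  TTFT.T
Step 5: 5 trees catch fire, 7 burn out
  F.....
  ......
  ......
  ......
  F.....
  TF.F.F

F.....
......
......
......
F.....
TF.F.F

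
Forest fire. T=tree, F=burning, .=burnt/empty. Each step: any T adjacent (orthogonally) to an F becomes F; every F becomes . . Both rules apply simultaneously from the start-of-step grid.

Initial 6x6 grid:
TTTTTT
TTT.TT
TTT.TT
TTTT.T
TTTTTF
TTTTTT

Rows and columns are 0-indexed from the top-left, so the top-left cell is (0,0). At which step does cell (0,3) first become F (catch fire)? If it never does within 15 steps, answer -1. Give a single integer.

Step 1: cell (0,3)='T' (+3 fires, +1 burnt)
Step 2: cell (0,3)='T' (+3 fires, +3 burnt)
Step 3: cell (0,3)='T' (+5 fires, +3 burnt)
Step 4: cell (0,3)='T' (+5 fires, +5 burnt)
Step 5: cell (0,3)='T' (+5 fires, +5 burnt)
Step 6: cell (0,3)='F' (+5 fires, +5 burnt)
  -> target ignites at step 6
Step 7: cell (0,3)='.' (+3 fires, +5 burnt)
Step 8: cell (0,3)='.' (+2 fires, +3 burnt)
Step 9: cell (0,3)='.' (+1 fires, +2 burnt)
Step 10: cell (0,3)='.' (+0 fires, +1 burnt)
  fire out at step 10

6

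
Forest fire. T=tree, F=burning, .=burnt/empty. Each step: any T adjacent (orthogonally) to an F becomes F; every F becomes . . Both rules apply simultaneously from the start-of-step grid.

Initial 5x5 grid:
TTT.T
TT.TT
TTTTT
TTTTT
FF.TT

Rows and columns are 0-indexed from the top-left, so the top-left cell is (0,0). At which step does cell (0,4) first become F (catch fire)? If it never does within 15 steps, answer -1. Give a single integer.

Step 1: cell (0,4)='T' (+2 fires, +2 burnt)
Step 2: cell (0,4)='T' (+3 fires, +2 burnt)
Step 3: cell (0,4)='T' (+4 fires, +3 burnt)
Step 4: cell (0,4)='T' (+5 fires, +4 burnt)
Step 5: cell (0,4)='T' (+4 fires, +5 burnt)
Step 6: cell (0,4)='T' (+1 fires, +4 burnt)
Step 7: cell (0,4)='F' (+1 fires, +1 burnt)
  -> target ignites at step 7
Step 8: cell (0,4)='.' (+0 fires, +1 burnt)
  fire out at step 8

7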